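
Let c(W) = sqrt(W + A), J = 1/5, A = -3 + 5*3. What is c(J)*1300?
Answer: 260*sqrt(305) ≈ 4540.7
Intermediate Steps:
A = 12 (A = -3 + 15 = 12)
J = 1/5 ≈ 0.20000
c(W) = sqrt(12 + W) (c(W) = sqrt(W + 12) = sqrt(12 + W))
c(J)*1300 = sqrt(12 + 1/5)*1300 = sqrt(61/5)*1300 = (sqrt(305)/5)*1300 = 260*sqrt(305)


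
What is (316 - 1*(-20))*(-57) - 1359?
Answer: -20511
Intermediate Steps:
(316 - 1*(-20))*(-57) - 1359 = (316 + 20)*(-57) - 1359 = 336*(-57) - 1359 = -19152 - 1359 = -20511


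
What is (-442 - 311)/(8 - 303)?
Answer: 753/295 ≈ 2.5525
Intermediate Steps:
(-442 - 311)/(8 - 303) = -753/(-295) = -753*(-1/295) = 753/295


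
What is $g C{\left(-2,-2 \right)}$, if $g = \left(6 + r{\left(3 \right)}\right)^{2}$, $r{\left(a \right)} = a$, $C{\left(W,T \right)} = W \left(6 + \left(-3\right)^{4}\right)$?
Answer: $-14094$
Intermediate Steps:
$C{\left(W,T \right)} = 87 W$ ($C{\left(W,T \right)} = W \left(6 + 81\right) = W 87 = 87 W$)
$g = 81$ ($g = \left(6 + 3\right)^{2} = 9^{2} = 81$)
$g C{\left(-2,-2 \right)} = 81 \cdot 87 \left(-2\right) = 81 \left(-174\right) = -14094$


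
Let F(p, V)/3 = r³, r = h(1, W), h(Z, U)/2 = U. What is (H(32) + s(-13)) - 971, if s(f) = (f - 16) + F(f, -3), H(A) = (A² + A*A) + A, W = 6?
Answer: 6264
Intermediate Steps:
h(Z, U) = 2*U
r = 12 (r = 2*6 = 12)
H(A) = A + 2*A² (H(A) = (A² + A²) + A = 2*A² + A = A + 2*A²)
F(p, V) = 5184 (F(p, V) = 3*12³ = 3*1728 = 5184)
s(f) = 5168 + f (s(f) = (f - 16) + 5184 = (-16 + f) + 5184 = 5168 + f)
(H(32) + s(-13)) - 971 = (32*(1 + 2*32) + (5168 - 13)) - 971 = (32*(1 + 64) + 5155) - 971 = (32*65 + 5155) - 971 = (2080 + 5155) - 971 = 7235 - 971 = 6264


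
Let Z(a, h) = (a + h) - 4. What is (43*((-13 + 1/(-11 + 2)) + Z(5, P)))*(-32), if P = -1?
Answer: 162368/9 ≈ 18041.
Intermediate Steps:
Z(a, h) = -4 + a + h
(43*((-13 + 1/(-11 + 2)) + Z(5, P)))*(-32) = (43*((-13 + 1/(-11 + 2)) + (-4 + 5 - 1)))*(-32) = (43*((-13 + 1/(-9)) + 0))*(-32) = (43*((-13 - 1/9) + 0))*(-32) = (43*(-118/9 + 0))*(-32) = (43*(-118/9))*(-32) = -5074/9*(-32) = 162368/9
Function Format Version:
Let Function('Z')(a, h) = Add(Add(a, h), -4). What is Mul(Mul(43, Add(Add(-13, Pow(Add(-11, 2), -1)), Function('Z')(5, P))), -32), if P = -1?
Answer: Rational(162368, 9) ≈ 18041.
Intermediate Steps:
Function('Z')(a, h) = Add(-4, a, h)
Mul(Mul(43, Add(Add(-13, Pow(Add(-11, 2), -1)), Function('Z')(5, P))), -32) = Mul(Mul(43, Add(Add(-13, Pow(Add(-11, 2), -1)), Add(-4, 5, -1))), -32) = Mul(Mul(43, Add(Add(-13, Pow(-9, -1)), 0)), -32) = Mul(Mul(43, Add(Add(-13, Rational(-1, 9)), 0)), -32) = Mul(Mul(43, Add(Rational(-118, 9), 0)), -32) = Mul(Mul(43, Rational(-118, 9)), -32) = Mul(Rational(-5074, 9), -32) = Rational(162368, 9)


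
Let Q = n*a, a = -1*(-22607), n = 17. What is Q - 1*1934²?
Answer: -3356037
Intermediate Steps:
a = 22607
Q = 384319 (Q = 17*22607 = 384319)
Q - 1*1934² = 384319 - 1*1934² = 384319 - 1*3740356 = 384319 - 3740356 = -3356037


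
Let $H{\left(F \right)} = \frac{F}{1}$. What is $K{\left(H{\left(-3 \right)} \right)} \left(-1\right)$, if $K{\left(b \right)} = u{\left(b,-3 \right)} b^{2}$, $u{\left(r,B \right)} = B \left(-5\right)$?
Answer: $-135$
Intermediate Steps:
$u{\left(r,B \right)} = - 5 B$
$H{\left(F \right)} = F$ ($H{\left(F \right)} = F 1 = F$)
$K{\left(b \right)} = 15 b^{2}$ ($K{\left(b \right)} = \left(-5\right) \left(-3\right) b^{2} = 15 b^{2}$)
$K{\left(H{\left(-3 \right)} \right)} \left(-1\right) = 15 \left(-3\right)^{2} \left(-1\right) = 15 \cdot 9 \left(-1\right) = 135 \left(-1\right) = -135$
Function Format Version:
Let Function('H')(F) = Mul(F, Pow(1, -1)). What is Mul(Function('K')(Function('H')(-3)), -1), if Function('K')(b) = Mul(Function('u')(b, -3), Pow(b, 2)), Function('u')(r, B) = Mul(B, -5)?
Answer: -135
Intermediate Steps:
Function('u')(r, B) = Mul(-5, B)
Function('H')(F) = F (Function('H')(F) = Mul(F, 1) = F)
Function('K')(b) = Mul(15, Pow(b, 2)) (Function('K')(b) = Mul(Mul(-5, -3), Pow(b, 2)) = Mul(15, Pow(b, 2)))
Mul(Function('K')(Function('H')(-3)), -1) = Mul(Mul(15, Pow(-3, 2)), -1) = Mul(Mul(15, 9), -1) = Mul(135, -1) = -135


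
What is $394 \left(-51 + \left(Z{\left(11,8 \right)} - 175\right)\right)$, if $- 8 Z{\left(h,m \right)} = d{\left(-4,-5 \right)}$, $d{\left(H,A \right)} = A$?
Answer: $- \frac{355191}{4} \approx -88798.0$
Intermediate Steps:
$Z{\left(h,m \right)} = \frac{5}{8}$ ($Z{\left(h,m \right)} = \left(- \frac{1}{8}\right) \left(-5\right) = \frac{5}{8}$)
$394 \left(-51 + \left(Z{\left(11,8 \right)} - 175\right)\right) = 394 \left(-51 + \left(\frac{5}{8} - 175\right)\right) = 394 \left(-51 - \frac{1395}{8}\right) = 394 \left(- \frac{1803}{8}\right) = - \frac{355191}{4}$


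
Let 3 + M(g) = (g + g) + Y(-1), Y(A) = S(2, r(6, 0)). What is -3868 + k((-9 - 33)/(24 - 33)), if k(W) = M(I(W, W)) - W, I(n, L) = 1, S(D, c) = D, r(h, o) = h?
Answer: -11615/3 ≈ -3871.7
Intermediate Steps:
Y(A) = 2
M(g) = -1 + 2*g (M(g) = -3 + ((g + g) + 2) = -3 + (2*g + 2) = -3 + (2 + 2*g) = -1 + 2*g)
k(W) = 1 - W (k(W) = (-1 + 2*1) - W = (-1 + 2) - W = 1 - W)
-3868 + k((-9 - 33)/(24 - 33)) = -3868 + (1 - (-9 - 33)/(24 - 33)) = -3868 + (1 - (-42)/(-9)) = -3868 + (1 - (-42)*(-1)/9) = -3868 + (1 - 1*14/3) = -3868 + (1 - 14/3) = -3868 - 11/3 = -11615/3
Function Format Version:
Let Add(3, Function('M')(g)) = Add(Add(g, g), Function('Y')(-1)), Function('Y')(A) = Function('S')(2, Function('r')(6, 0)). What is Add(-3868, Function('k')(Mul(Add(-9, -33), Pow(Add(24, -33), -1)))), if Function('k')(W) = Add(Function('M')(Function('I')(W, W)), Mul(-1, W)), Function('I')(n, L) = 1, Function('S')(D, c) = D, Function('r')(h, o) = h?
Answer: Rational(-11615, 3) ≈ -3871.7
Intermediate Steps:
Function('Y')(A) = 2
Function('M')(g) = Add(-1, Mul(2, g)) (Function('M')(g) = Add(-3, Add(Add(g, g), 2)) = Add(-3, Add(Mul(2, g), 2)) = Add(-3, Add(2, Mul(2, g))) = Add(-1, Mul(2, g)))
Function('k')(W) = Add(1, Mul(-1, W)) (Function('k')(W) = Add(Add(-1, Mul(2, 1)), Mul(-1, W)) = Add(Add(-1, 2), Mul(-1, W)) = Add(1, Mul(-1, W)))
Add(-3868, Function('k')(Mul(Add(-9, -33), Pow(Add(24, -33), -1)))) = Add(-3868, Add(1, Mul(-1, Mul(Add(-9, -33), Pow(Add(24, -33), -1))))) = Add(-3868, Add(1, Mul(-1, Mul(-42, Pow(-9, -1))))) = Add(-3868, Add(1, Mul(-1, Mul(-42, Rational(-1, 9))))) = Add(-3868, Add(1, Mul(-1, Rational(14, 3)))) = Add(-3868, Add(1, Rational(-14, 3))) = Add(-3868, Rational(-11, 3)) = Rational(-11615, 3)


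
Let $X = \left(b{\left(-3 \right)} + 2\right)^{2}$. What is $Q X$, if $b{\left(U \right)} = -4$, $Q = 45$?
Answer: $180$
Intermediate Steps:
$X = 4$ ($X = \left(-4 + 2\right)^{2} = \left(-2\right)^{2} = 4$)
$Q X = 45 \cdot 4 = 180$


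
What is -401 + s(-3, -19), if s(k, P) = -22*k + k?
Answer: -338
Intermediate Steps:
s(k, P) = -21*k
-401 + s(-3, -19) = -401 - 21*(-3) = -401 + 63 = -338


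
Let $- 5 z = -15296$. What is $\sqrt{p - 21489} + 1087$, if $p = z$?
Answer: $1087 + \frac{i \sqrt{460745}}{5} \approx 1087.0 + 135.76 i$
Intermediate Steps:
$z = \frac{15296}{5}$ ($z = \left(- \frac{1}{5}\right) \left(-15296\right) = \frac{15296}{5} \approx 3059.2$)
$p = \frac{15296}{5} \approx 3059.2$
$\sqrt{p - 21489} + 1087 = \sqrt{\frac{15296}{5} - 21489} + 1087 = \sqrt{- \frac{92149}{5}} + 1087 = \frac{i \sqrt{460745}}{5} + 1087 = 1087 + \frac{i \sqrt{460745}}{5}$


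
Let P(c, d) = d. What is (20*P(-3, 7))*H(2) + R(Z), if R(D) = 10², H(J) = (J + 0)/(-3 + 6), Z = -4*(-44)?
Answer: 580/3 ≈ 193.33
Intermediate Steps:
Z = 176
H(J) = J/3
R(D) = 100
(20*P(-3, 7))*H(2) + R(Z) = (20*7)*((⅓)*2) + 100 = 140*(⅔) + 100 = 280/3 + 100 = 580/3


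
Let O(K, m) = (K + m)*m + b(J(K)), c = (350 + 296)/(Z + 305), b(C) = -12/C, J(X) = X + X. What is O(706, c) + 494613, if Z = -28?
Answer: 13441502439298/27085337 ≈ 4.9627e+5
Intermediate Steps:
J(X) = 2*X
c = 646/277 (c = (350 + 296)/(-28 + 305) = 646/277 ≈ 2.3321)
O(K, m) = -6/K + m*(K + m) (O(K, m) = (K + m)*m - 12*1/(2*K) = m*(K + m) - 6/K = -6/K + m*(K + m))
O(706, c) + 494613 = (-6 + 706*(646/277)*(706 + 646/277))/706 + 494613 = (-6 + 706*(646/277)*(196208/277))/706 + 494613 = (-6 + 89485759808/76729)/706 + 494613 = (1/706)*(89485299434/76729) + 494613 = 44742649717/27085337 + 494613 = 13441502439298/27085337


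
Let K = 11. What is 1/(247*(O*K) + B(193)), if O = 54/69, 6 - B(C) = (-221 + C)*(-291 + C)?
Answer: -23/14068 ≈ -0.0016349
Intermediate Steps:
B(C) = 6 - (-291 + C)*(-221 + C) (B(C) = 6 - (-221 + C)*(-291 + C) = 6 - (-291 + C)*(-221 + C))
O = 18/23 (O = 54*(1/69) = 18/23 ≈ 0.78261)
1/(247*(O*K) + B(193)) = 1/(247*((18/23)*11) + (-64305 - 1*193² + 512*193)) = 1/(247*(198/23) + (-64305 - 1*37249 + 98816)) = 1/(48906/23 + (-64305 - 37249 + 98816)) = 1/(48906/23 - 2738) = 1/(-14068/23) = -23/14068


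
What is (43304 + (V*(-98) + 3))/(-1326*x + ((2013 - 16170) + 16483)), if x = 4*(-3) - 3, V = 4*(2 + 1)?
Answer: 42131/22216 ≈ 1.8964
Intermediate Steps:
V = 12 (V = 4*3 = 12)
x = -15 (x = -12 - 3 = -15)
(43304 + (V*(-98) + 3))/(-1326*x + ((2013 - 16170) + 16483)) = (43304 + (12*(-98) + 3))/(-1326*(-15) + ((2013 - 16170) + 16483)) = (43304 + (-1176 + 3))/(19890 + (-14157 + 16483)) = (43304 - 1173)/(19890 + 2326) = 42131/22216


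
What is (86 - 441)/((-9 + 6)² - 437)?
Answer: 355/428 ≈ 0.82944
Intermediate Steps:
(86 - 441)/((-9 + 6)² - 437) = -355/((-3)² - 437) = -355/(9 - 437) = -355/(-428) = -355*(-1/428) = 355/428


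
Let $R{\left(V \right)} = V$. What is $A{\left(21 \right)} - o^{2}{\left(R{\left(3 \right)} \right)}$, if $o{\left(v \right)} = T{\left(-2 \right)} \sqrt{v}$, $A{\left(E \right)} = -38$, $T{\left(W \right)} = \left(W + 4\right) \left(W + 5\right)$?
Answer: $-146$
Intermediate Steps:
$T{\left(W \right)} = \left(4 + W\right) \left(5 + W\right)$
$o{\left(v \right)} = 6 \sqrt{v}$ ($o{\left(v \right)} = \left(20 + \left(-2\right)^{2} + 9 \left(-2\right)\right) \sqrt{v} = \left(20 + 4 - 18\right) \sqrt{v} = 6 \sqrt{v}$)
$A{\left(21 \right)} - o^{2}{\left(R{\left(3 \right)} \right)} = -38 - \left(6 \sqrt{3}\right)^{2} = -38 - 108 = -146$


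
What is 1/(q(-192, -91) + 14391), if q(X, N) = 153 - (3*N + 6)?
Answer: 1/14811 ≈ 6.7517e-5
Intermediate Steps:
q(X, N) = 147 - 3*N (q(X, N) = 153 - (6 + 3*N) = 153 + (-6 - 3*N) = 147 - 3*N)
1/(q(-192, -91) + 14391) = 1/((147 - 3*(-91)) + 14391) = 1/((147 + 273) + 14391) = 1/(420 + 14391) = 1/14811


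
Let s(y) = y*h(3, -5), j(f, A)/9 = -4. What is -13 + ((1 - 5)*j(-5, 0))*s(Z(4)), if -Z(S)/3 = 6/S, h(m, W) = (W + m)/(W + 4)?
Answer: -1309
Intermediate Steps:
j(f, A) = -36 (j(f, A) = 9*(-4) = -36)
h(m, W) = (W + m)/(4 + W)
Z(S) = -18/S
s(y) = 2*y (s(y) = y*((-5 + 3)/(4 - 5)) = y*(-2/(-1)) = y*(-1*(-2)) = y*2 = 2*y)
-13 + ((1 - 5)*j(-5, 0))*s(Z(4)) = -13 + ((1 - 5)*(-36))*(2*(-18/4)) = -13 + (-4*(-36))*(2*(-18*¼)) = -13 + 144*(2*(-9/2)) = -13 + 144*(-9) = -13 - 1296 = -1309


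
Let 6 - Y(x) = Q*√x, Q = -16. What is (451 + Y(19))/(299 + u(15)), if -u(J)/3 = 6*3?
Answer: 457/245 + 16*√19/245 ≈ 2.1500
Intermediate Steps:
u(J) = -54 (u(J) = -18*3 = -3*18 = -54)
Y(x) = 6 + 16*√x (Y(x) = 6 - (-16)*√x = 6 + 16*√x)
(451 + Y(19))/(299 + u(15)) = (451 + (6 + 16*√19))/(299 - 54) = (457 + 16*√19)/245 = (457 + 16*√19)*(1/245) = 457/245 + 16*√19/245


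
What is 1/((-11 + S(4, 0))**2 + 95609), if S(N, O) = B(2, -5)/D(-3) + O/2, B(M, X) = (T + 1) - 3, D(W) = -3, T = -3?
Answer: 9/861265 ≈ 1.0450e-5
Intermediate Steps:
B(M, X) = -5 (B(M, X) = (-3 + 1) - 3 = -2 - 3 = -5)
S(N, O) = 5/3 + O/2 (S(N, O) = -5/(-3) + O/2 = -5*(-1/3) + O*(1/2) = 5/3 + O/2)
1/((-11 + S(4, 0))**2 + 95609) = 1/((-11 + (5/3 + (1/2)*0))**2 + 95609) = 1/((-11 + (5/3 + 0))**2 + 95609) = 1/((-11 + 5/3)**2 + 95609) = 1/((-28/3)**2 + 95609) = 1/(784/9 + 95609) = 1/(861265/9) = 9/861265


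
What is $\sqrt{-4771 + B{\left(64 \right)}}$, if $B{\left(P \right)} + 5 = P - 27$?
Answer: $i \sqrt{4739} \approx 68.84 i$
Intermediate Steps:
$B{\left(P \right)} = -32 + P$ ($B{\left(P \right)} = -5 + \left(P - 27\right) = -5 + \left(-27 + P\right) = -32 + P$)
$\sqrt{-4771 + B{\left(64 \right)}} = \sqrt{-4771 + \left(-32 + 64\right)} = \sqrt{-4771 + 32} = \sqrt{-4739} = i \sqrt{4739}$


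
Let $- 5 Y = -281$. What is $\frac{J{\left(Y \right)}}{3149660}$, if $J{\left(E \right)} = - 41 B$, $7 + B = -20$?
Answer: $\frac{1107}{3149660} \approx 0.00035147$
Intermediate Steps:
$Y = \frac{281}{5}$ ($Y = \left(- \frac{1}{5}\right) \left(-281\right) = \frac{281}{5} \approx 56.2$)
$B = -27$ ($B = -7 - 20 = -27$)
$J{\left(E \right)} = 1107$ ($J{\left(E \right)} = \left(-41\right) \left(-27\right) = 1107$)
$\frac{J{\left(Y \right)}}{3149660} = \frac{1107}{3149660}$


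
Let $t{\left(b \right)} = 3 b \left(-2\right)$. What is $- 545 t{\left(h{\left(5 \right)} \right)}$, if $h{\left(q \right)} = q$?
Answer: $16350$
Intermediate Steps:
$t{\left(b \right)} = - 6 b$
$- 545 t{\left(h{\left(5 \right)} \right)} = - 545 \left(\left(-6\right) 5\right) = \left(-545\right) \left(-30\right) = 16350$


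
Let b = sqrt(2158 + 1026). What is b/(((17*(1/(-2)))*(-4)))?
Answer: 2*sqrt(199)/17 ≈ 1.6596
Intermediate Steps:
b = 4*sqrt(199) (b = sqrt(3184) = 4*sqrt(199) ≈ 56.427)
b/(((17*(1/(-2)))*(-4))) = (4*sqrt(199))/(((17*(1/(-2)))*(-4))) = (4*sqrt(199))/(((17*(1*(-1/2)))*(-4))) = (4*sqrt(199))/(((17*(-1/2))*(-4))) = (4*sqrt(199))/((-17/2*(-4))) = (4*sqrt(199))/34 = (4*sqrt(199))*(1/34) = 2*sqrt(199)/17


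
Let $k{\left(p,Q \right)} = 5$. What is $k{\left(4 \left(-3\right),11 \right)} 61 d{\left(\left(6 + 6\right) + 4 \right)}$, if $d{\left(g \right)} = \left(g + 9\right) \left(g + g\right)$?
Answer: $244000$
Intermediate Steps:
$d{\left(g \right)} = 2 g \left(9 + g\right)$ ($d{\left(g \right)} = \left(9 + g\right) 2 g = 2 g \left(9 + g\right)$)
$k{\left(4 \left(-3\right),11 \right)} 61 d{\left(\left(6 + 6\right) + 4 \right)} = 5 \cdot 61 \cdot 2 \left(\left(6 + 6\right) + 4\right) \left(9 + \left(\left(6 + 6\right) + 4\right)\right) = 305 \cdot 2 \left(12 + 4\right) \left(9 + \left(12 + 4\right)\right) = 305 \cdot 2 \cdot 16 \left(9 + 16\right) = 305 \cdot 2 \cdot 16 \cdot 25 = 305 \cdot 800 = 244000$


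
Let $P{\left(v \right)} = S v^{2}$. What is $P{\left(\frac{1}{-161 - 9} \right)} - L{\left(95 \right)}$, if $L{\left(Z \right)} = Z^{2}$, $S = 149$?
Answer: $- \frac{260822351}{28900} \approx -9025.0$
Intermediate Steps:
$P{\left(v \right)} = 149 v^{2}$
$P{\left(\frac{1}{-161 - 9} \right)} - L{\left(95 \right)} = 149 \left(\frac{1}{-161 - 9}\right)^{2} - 95^{2} = 149 \left(\frac{1}{-170}\right)^{2} - 9025 = 149 \left(- \frac{1}{170}\right)^{2} - 9025 = 149 \cdot \frac{1}{28900} - 9025 = \frac{149}{28900} - 9025 = - \frac{260822351}{28900}$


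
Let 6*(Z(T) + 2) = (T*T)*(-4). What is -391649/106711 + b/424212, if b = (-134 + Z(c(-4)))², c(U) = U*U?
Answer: -15271300651/4428399789 ≈ -3.4485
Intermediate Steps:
c(U) = U²
Z(T) = -2 - 2*T²/3 (Z(T) = -2 + ((T*T)*(-4))/6 = -2 + (T²*(-4))/6 = -2 + (-4*T²)/6 = -2 - 2*T²/3)
b = 846400/9 (b = (-134 + (-2 - 2*((-4)²)²/3))² = (-134 + (-2 - ⅔*16²))² = (-134 + (-2 - ⅔*256))² = (-134 + (-2 - 512/3))² = (-134 - 518/3)² = (-920/3)² = 846400/9 ≈ 94045.)
-391649/106711 + b/424212 = -391649/106711 + (846400/9)/424212 = -391649*1/106711 + (846400/9)*(1/424212) = -391649/106711 + 9200/41499 = -15271300651/4428399789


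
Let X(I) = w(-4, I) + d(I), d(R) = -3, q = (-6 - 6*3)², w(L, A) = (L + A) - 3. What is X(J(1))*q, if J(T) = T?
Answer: -5184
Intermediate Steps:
w(L, A) = -3 + A + L (w(L, A) = (A + L) - 3 = -3 + A + L)
q = 576 (q = (-6 - 18)² = (-24)² = 576)
X(I) = -10 + I (X(I) = (-3 + I - 4) - 3 = (-7 + I) - 3 = -10 + I)
X(J(1))*q = (-10 + 1)*576 = -9*576 = -5184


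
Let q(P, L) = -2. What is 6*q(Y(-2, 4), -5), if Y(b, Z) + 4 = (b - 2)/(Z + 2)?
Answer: -12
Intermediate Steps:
Y(b, Z) = -4 + (-2 + b)/(2 + Z) (Y(b, Z) = -4 + (b - 2)/(Z + 2) = -4 + (-2 + b)/(2 + Z))
6*q(Y(-2, 4), -5) = 6*(-2) = -12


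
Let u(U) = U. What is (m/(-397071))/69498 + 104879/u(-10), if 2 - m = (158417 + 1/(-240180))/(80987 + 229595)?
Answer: -21589477751537688299911093/2058512929331665744080 ≈ -10488.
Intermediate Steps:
m = 111142574461/74595584760 (m = 2 - (158417 + 1/(-240180))/(80987 + 229595) = 2 - (158417 - 1/240180)/310582 = 2 - 38048595059/(240180*310582) = 2 - 1*38048595059/74595584760 = 2 - 38048595059/74595584760 = 111142574461/74595584760 ≈ 1.4899)
(m/(-397071))/69498 + 104879/u(-10) = ((111142574461/74595584760)/(-397071))/69498 + 104879/(-10) = ((111142574461/74595584760)*(-1/397071))*(1/69498) + 104879*(-⅒) = -111142574461/29619743436237960*1/69498 - 104879/10 = -111142574461/2058512929331665744080 - 104879/10 = -21589477751537688299911093/2058512929331665744080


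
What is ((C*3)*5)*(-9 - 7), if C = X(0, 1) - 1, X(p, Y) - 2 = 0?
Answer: -240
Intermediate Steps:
X(p, Y) = 2 (X(p, Y) = 2 + 0 = 2)
C = 1 (C = 2 - 1 = 1)
((C*3)*5)*(-9 - 7) = ((1*3)*5)*(-9 - 7) = (3*5)*(-16) = 15*(-16) = -240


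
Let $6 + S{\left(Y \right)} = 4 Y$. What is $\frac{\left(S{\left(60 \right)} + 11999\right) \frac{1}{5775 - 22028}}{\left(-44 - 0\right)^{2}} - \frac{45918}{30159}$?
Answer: $- \frac{160579545199}{105441922608} \approx -1.5229$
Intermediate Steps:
$S{\left(Y \right)} = -6 + 4 Y$
$\frac{\left(S{\left(60 \right)} + 11999\right) \frac{1}{5775 - 22028}}{\left(-44 - 0\right)^{2}} - \frac{45918}{30159} = \frac{\left(\left(-6 + 4 \cdot 60\right) + 11999\right) \frac{1}{5775 - 22028}}{\left(-44 - 0\right)^{2}} - \frac{45918}{30159} = \frac{\left(\left(-6 + 240\right) + 11999\right) \frac{1}{-16253}}{\left(-44 + 0\right)^{2}} - \frac{5102}{3351} = \frac{\left(234 + 11999\right) \left(- \frac{1}{16253}\right)}{\left(-44\right)^{2}} - \frac{5102}{3351} = \frac{12233 \left(- \frac{1}{16253}\right)}{1936} - \frac{5102}{3351} = \left(- \frac{12233}{16253}\right) \frac{1}{1936} - \frac{5102}{3351} = - \frac{12233}{31465808} - \frac{5102}{3351} = - \frac{160579545199}{105441922608}$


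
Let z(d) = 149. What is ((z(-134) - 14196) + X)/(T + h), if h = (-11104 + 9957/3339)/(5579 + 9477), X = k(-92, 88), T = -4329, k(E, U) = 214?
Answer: 231804118224/72554828345 ≈ 3.1949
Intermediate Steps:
X = 214
h = -12355433/16757328 (h = (-11104 + 9957*(1/3339))/15056 = (-11104 + 3319/1113)*(1/15056) = -12355433/1113*1/15056 = -12355433/16757328 ≈ -0.73732)
((z(-134) - 14196) + X)/(T + h) = ((149 - 14196) + 214)/(-4329 - 12355433/16757328) = (-14047 + 214)/(-72554828345/16757328) = -13833*(-16757328/72554828345) = 231804118224/72554828345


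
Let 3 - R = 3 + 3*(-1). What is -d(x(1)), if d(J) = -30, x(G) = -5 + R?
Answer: 30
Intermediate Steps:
R = 3 (R = 3 - (3 + 3*(-1)) = 3 - (3 - 3) = 3 - 1*0 = 3 + 0 = 3)
x(G) = -2 (x(G) = -5 + 3 = -2)
-d(x(1)) = -1*(-30) = 30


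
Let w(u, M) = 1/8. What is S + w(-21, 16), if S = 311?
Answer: 2489/8 ≈ 311.13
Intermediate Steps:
w(u, M) = 1/8
S + w(-21, 16) = 311 + 1/8 = 2489/8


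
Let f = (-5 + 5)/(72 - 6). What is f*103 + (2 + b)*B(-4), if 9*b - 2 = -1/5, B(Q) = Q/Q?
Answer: 11/5 ≈ 2.2000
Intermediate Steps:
B(Q) = 1
b = ⅕ (b = 2/9 + (-1/5)/9 = 2/9 + (-1*⅕)/9 = 2/9 + (⅑)*(-⅕) = 2/9 - 1/45 = ⅕ ≈ 0.20000)
f = 0 (f = 0/66 = 0*(1/66) = 0)
f*103 + (2 + b)*B(-4) = 0*103 + (2 + ⅕)*1 = 0 + (11/5)*1 = 0 + 11/5 = 11/5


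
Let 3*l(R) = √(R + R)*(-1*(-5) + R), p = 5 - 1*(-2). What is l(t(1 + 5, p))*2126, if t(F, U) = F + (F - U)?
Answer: 21260*√10/3 ≈ 22410.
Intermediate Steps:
p = 7 (p = 5 + 2 = 7)
t(F, U) = -U + 2*F
l(R) = √2*√R*(5 + R)/3 (l(R) = (√(R + R)*(-1*(-5) + R))/3 = (√(2*R)*(5 + R))/3 = ((√2*√R)*(5 + R))/3 = (√2*√R*(5 + R))/3 = √2*√R*(5 + R)/3)
l(t(1 + 5, p))*2126 = (√2*√(-1*7 + 2*(1 + 5))*(5 + (-1*7 + 2*(1 + 5)))/3)*2126 = (√2*√(-7 + 2*6)*(5 + (-7 + 2*6))/3)*2126 = (√2*√(-7 + 12)*(5 + (-7 + 12))/3)*2126 = (√2*√5*(5 + 5)/3)*2126 = ((⅓)*√2*√5*10)*2126 = (10*√10/3)*2126 = 21260*√10/3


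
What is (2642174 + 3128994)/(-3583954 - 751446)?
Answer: -721396/541925 ≈ -1.3312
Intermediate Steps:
(2642174 + 3128994)/(-3583954 - 751446) = 5771168/(-4335400) = 5771168*(-1/4335400) = -721396/541925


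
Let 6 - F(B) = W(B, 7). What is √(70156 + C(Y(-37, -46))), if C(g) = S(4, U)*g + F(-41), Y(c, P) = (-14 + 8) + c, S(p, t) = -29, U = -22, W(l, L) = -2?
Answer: √71411 ≈ 267.23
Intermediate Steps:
F(B) = 8 (F(B) = 6 - 1*(-2) = 6 + 2 = 8)
Y(c, P) = -6 + c
C(g) = 8 - 29*g (C(g) = -29*g + 8 = 8 - 29*g)
√(70156 + C(Y(-37, -46))) = √(70156 + (8 - 29*(-6 - 37))) = √(70156 + (8 - 29*(-43))) = √(70156 + (8 + 1247)) = √(70156 + 1255) = √71411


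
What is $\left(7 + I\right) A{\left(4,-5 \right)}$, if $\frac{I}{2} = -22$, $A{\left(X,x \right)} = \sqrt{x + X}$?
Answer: $- 37 i \approx - 37.0 i$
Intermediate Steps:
$A{\left(X,x \right)} = \sqrt{X + x}$
$I = -44$ ($I = 2 \left(-22\right) = -44$)
$\left(7 + I\right) A{\left(4,-5 \right)} = \left(7 - 44\right) \sqrt{4 - 5} = - 37 \sqrt{-1} = - 37 i$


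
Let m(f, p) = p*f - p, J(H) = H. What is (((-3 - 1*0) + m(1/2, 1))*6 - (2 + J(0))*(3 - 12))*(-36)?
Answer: 108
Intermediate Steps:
m(f, p) = -p + f*p (m(f, p) = f*p - p = -p + f*p)
(((-3 - 1*0) + m(1/2, 1))*6 - (2 + J(0))*(3 - 12))*(-36) = (((-3 - 1*0) + 1*(-1 + 1/2))*6 - (2 + 0)*(3 - 12))*(-36) = (((-3 + 0) + 1*(-1 + ½))*6 - 2*(-9))*(-36) = ((-3 + 1*(-½))*6 - 1*(-18))*(-36) = ((-3 - ½)*6 + 18)*(-36) = (-7/2*6 + 18)*(-36) = (-21 + 18)*(-36) = -3*(-36) = 108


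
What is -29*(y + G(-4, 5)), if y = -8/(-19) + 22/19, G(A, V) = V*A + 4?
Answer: 7946/19 ≈ 418.21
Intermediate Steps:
G(A, V) = 4 + A*V (G(A, V) = A*V + 4 = 4 + A*V)
y = 30/19 (y = -8*(-1/19) + 22*(1/19) = 8/19 + 22/19 = 30/19 ≈ 1.5789)
-29*(y + G(-4, 5)) = -29*(30/19 + (4 - 4*5)) = -29*(30/19 + (4 - 20)) = -29*(30/19 - 16) = -29*(-274/19) = 7946/19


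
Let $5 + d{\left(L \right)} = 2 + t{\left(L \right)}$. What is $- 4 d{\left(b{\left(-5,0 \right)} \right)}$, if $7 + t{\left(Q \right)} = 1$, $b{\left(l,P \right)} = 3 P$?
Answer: $36$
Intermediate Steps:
$t{\left(Q \right)} = -6$ ($t{\left(Q \right)} = -7 + 1 = -6$)
$d{\left(L \right)} = -9$ ($d{\left(L \right)} = -5 + \left(2 - 6\right) = -5 - 4 = -9$)
$- 4 d{\left(b{\left(-5,0 \right)} \right)} = \left(-4\right) \left(-9\right) = 36$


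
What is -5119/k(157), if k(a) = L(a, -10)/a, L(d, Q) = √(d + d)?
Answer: -5119*√314/2 ≈ -45354.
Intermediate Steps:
L(d, Q) = √2*√d (L(d, Q) = √(2*d) = √2*√d)
k(a) = √2/√a (k(a) = (√2*√a)/a = √2/√a)
-5119/k(157) = -5119*√314/2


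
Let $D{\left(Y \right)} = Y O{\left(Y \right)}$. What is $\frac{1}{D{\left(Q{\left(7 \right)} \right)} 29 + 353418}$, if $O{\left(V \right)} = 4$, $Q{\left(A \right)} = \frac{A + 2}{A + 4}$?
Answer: $\frac{11}{3888642} \approx 2.8288 \cdot 10^{-6}$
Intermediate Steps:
$Q{\left(A \right)} = \frac{2 + A}{4 + A}$
$D{\left(Y \right)} = 4 Y$ ($D{\left(Y \right)} = Y 4 = 4 Y$)
$\frac{1}{D{\left(Q{\left(7 \right)} \right)} 29 + 353418} = \frac{1}{4 \frac{2 + 7}{4 + 7} \cdot 29 + 353418} = \frac{1}{4 \cdot \frac{1}{11} \cdot 9 \cdot 29 + 353418} = \frac{1}{4 \cdot \frac{9}{11} \cdot 29 + 353418} = \frac{1}{\frac{36}{11} \cdot 29 + 353418} = \frac{1}{\frac{1044}{11} + 353418} = \frac{1}{\frac{3888642}{11}} = \frac{11}{3888642}$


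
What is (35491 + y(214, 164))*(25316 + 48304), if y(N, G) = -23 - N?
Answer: 2595399480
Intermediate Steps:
(35491 + y(214, 164))*(25316 + 48304) = (35491 + (-23 - 1*214))*(25316 + 48304) = (35491 + (-23 - 214))*73620 = (35491 - 237)*73620 = 35254*73620 = 2595399480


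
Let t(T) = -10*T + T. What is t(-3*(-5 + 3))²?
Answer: 2916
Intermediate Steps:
t(T) = -9*T
t(-3*(-5 + 3))² = (-(-27)*(-5 + 3))² = (-(-27)*(-2))² = (-9*6)² = (-54)² = 2916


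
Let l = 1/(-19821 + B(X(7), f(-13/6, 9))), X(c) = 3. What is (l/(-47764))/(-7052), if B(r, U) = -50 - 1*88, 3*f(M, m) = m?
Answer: -1/6722824459152 ≈ -1.4875e-13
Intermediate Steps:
f(M, m) = m/3
B(r, U) = -138 (B(r, U) = -50 - 88 = -138)
l = -1/19959 (l = 1/(-19821 - 138) = 1/(-19959) = -1/19959 ≈ -5.0103e-5)
(l/(-47764))/(-7052) = -1/19959/(-47764)/(-7052) = -1/19959*(-1/47764)*(-1/7052) = (1/953321676)*(-1/7052) = -1/6722824459152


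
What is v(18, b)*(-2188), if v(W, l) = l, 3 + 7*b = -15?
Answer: 39384/7 ≈ 5626.3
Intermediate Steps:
b = -18/7 (b = -3/7 + (1/7)*(-15) = -3/7 - 15/7 = -18/7 ≈ -2.5714)
v(18, b)*(-2188) = -18/7*(-2188) = 39384/7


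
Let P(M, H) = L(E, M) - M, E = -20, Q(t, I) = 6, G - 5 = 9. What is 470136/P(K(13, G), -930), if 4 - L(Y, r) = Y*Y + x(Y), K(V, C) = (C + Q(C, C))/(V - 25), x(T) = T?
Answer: -1410408/1123 ≈ -1255.9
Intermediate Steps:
G = 14 (G = 5 + 9 = 14)
K(V, C) = (6 + C)/(-25 + V) (K(V, C) = (C + 6)/(V - 25) = (6 + C)/(-25 + V))
L(Y, r) = 4 - Y - Y² (L(Y, r) = 4 - (Y*Y + Y) = 4 - (Y² + Y) = 4 - (Y + Y²) = 4 + (-Y - Y²) = 4 - Y - Y²)
P(M, H) = -376 - M (P(M, H) = (4 - 1*(-20) - 1*(-20)²) - M = (4 + 20 - 1*400) - M = (4 + 20 - 400) - M = -376 - M)
470136/P(K(13, G), -930) = 470136/(-376 - (6 + 14)/(-25 + 13)) = 470136/(-376 - 20/(-12)) = 470136/(-376 - (-1)*20/12) = 470136/(-376 - 1*(-5/3)) = 470136/(-376 + 5/3) = 470136/(-1123/3) = 470136*(-3/1123) = -1410408/1123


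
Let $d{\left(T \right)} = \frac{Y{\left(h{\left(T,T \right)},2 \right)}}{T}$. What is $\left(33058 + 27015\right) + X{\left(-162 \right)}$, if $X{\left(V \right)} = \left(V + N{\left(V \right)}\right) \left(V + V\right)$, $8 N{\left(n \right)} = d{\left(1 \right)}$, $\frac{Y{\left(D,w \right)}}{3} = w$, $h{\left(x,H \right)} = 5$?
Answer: $112318$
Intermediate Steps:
$Y{\left(D,w \right)} = 3 w$
$d{\left(T \right)} = \frac{6}{T}$ ($d{\left(T \right)} = \frac{3 \cdot 2}{T} = \frac{6}{T}$)
$N{\left(n \right)} = \frac{3}{4}$ ($N{\left(n \right)} = \frac{6 \cdot 1^{-1}}{8} = \frac{6 \cdot 1}{8} = \frac{1}{8} \cdot 6 = \frac{3}{4}$)
$X{\left(V \right)} = 2 V \left(\frac{3}{4} + V\right)$ ($X{\left(V \right)} = \left(V + \frac{3}{4}\right) \left(V + V\right) = \left(\frac{3}{4} + V\right) 2 V = 2 V \left(\frac{3}{4} + V\right)$)
$\left(33058 + 27015\right) + X{\left(-162 \right)} = \left(33058 + 27015\right) + \frac{1}{2} \left(-162\right) \left(3 + 4 \left(-162\right)\right) = 60073 + \frac{1}{2} \left(-162\right) \left(3 - 648\right) = 60073 + \frac{1}{2} \left(-162\right) \left(-645\right) = 60073 + 52245 = 112318$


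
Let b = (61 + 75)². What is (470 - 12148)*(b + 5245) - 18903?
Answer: -277266301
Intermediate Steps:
b = 18496 (b = 136² = 18496)
(470 - 12148)*(b + 5245) - 18903 = (470 - 12148)*(18496 + 5245) - 18903 = -11678*23741 - 18903 = -277247398 - 18903 = -277266301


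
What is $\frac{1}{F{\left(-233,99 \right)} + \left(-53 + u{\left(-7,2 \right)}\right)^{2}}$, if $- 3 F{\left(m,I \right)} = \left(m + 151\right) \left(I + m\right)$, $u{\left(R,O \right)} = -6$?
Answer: $- \frac{3}{545} \approx -0.0055046$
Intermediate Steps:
$F{\left(m,I \right)} = - \frac{\left(151 + m\right) \left(I + m\right)}{3}$ ($F{\left(m,I \right)} = - \frac{\left(m + 151\right) \left(I + m\right)}{3} = - \frac{\left(151 + m\right) \left(I + m\right)}{3}$)
$\frac{1}{F{\left(-233,99 \right)} + \left(-53 + u{\left(-7,2 \right)}\right)^{2}} = \frac{1}{\left(\left(- \frac{151}{3}\right) 99 - - \frac{35183}{3} - \frac{\left(-233\right)^{2}}{3} - 33 \left(-233\right)\right) + \left(-53 - 6\right)^{2}} = \frac{1}{\left(-4983 + \frac{35183}{3} - \frac{54289}{3} + 7689\right) + \left(-59\right)^{2}} = \frac{1}{\left(-4983 + \frac{35183}{3} - \frac{54289}{3} + 7689\right) + 3481} = \frac{1}{- \frac{10988}{3} + 3481} = \frac{1}{- \frac{545}{3}} = - \frac{3}{545}$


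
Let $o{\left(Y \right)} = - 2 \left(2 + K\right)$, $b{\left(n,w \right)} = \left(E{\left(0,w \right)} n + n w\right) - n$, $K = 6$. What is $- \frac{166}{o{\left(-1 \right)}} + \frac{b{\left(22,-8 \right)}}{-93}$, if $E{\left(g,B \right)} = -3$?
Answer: $\frac{3277}{248} \approx 13.214$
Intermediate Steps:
$b{\left(n,w \right)} = - 4 n + n w$ ($b{\left(n,w \right)} = \left(- 3 n + n w\right) - n = - 4 n + n w$)
$o{\left(Y \right)} = -16$ ($o{\left(Y \right)} = - 2 \left(2 + 6\right) = \left(-2\right) 8 = -16$)
$- \frac{166}{o{\left(-1 \right)}} + \frac{b{\left(22,-8 \right)}}{-93} = - \frac{166}{-16} + \frac{22 \left(-4 - 8\right)}{-93} = \left(-166\right) \left(- \frac{1}{16}\right) + 22 \left(-12\right) \left(- \frac{1}{93}\right) = \frac{83}{8} - - \frac{88}{31} = \frac{83}{8} + \frac{88}{31} = \frac{3277}{248}$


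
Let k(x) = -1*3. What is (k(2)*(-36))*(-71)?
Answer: -7668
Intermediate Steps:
k(x) = -3
(k(2)*(-36))*(-71) = -3*(-36)*(-71) = 108*(-71) = -7668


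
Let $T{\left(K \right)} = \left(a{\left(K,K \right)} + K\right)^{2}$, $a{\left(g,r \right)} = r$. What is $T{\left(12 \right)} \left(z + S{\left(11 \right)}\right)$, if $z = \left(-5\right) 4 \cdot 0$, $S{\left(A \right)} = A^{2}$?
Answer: $69696$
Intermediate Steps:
$T{\left(K \right)} = 4 K^{2}$ ($T{\left(K \right)} = \left(K + K\right)^{2} = \left(2 K\right)^{2} = 4 K^{2}$)
$z = 0$ ($z = \left(-20\right) 0 = 0$)
$T{\left(12 \right)} \left(z + S{\left(11 \right)}\right) = 4 \cdot 12^{2} \left(0 + 11^{2}\right) = 4 \cdot 144 \left(0 + 121\right) = 576 \cdot 121 = 69696$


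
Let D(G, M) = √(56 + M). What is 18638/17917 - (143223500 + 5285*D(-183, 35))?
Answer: -2566135430862/17917 - 5285*√91 ≈ -1.4327e+8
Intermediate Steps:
18638/17917 - (143223500 + 5285*D(-183, 35)) = 18638/17917 - (143223500 + 5285*√(56 + 35)) = 18638*(1/17917) - (143223500 + 5285*√91) = 18638/17917 - (143223500 + 5285*√91) = 18638/17917 - 5285*(27100 + √91) = 18638/17917 + (-143223500 - 5285*√91) = -2566135430862/17917 - 5285*√91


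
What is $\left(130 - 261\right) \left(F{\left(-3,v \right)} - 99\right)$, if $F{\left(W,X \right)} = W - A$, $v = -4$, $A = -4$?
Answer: $12838$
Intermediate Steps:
$F{\left(W,X \right)} = 4 + W$ ($F{\left(W,X \right)} = W - -4 = W + 4 = 4 + W$)
$\left(130 - 261\right) \left(F{\left(-3,v \right)} - 99\right) = \left(130 - 261\right) \left(\left(4 - 3\right) - 99\right) = - 131 \left(1 - 99\right) = \left(-131\right) \left(-98\right) = 12838$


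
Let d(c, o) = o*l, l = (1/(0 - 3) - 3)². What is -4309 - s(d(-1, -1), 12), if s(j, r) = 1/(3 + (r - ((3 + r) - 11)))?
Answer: -47400/11 ≈ -4309.1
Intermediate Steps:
l = 100/9 (l = (1/(-3) - 3)² = (-⅓ - 3)² = (-10/3)² = 100/9 ≈ 11.111)
d(c, o) = 100*o/9 (d(c, o) = o*(100/9) = 100*o/9)
s(j, r) = 1/11 (s(j, r) = 1/(3 + (r - (-8 + r))) = 1/(3 + (r + (8 - r))) = 1/(3 + 8) = 1/11)
-4309 - s(d(-1, -1), 12) = -4309 - 1*1/11 = -4309 - 1/11 = -47400/11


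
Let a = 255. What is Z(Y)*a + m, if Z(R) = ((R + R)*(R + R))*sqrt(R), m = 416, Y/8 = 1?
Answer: 416 + 130560*sqrt(2) ≈ 1.8506e+5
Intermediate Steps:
Y = 8 (Y = 8*1 = 8)
Z(R) = 4*R**(5/2) (Z(R) = ((2*R)*(2*R))*sqrt(R) = (4*R**2)*sqrt(R) = 4*R**(5/2))
Z(Y)*a + m = (4*8**(5/2))*255 + 416 = (4*(128*sqrt(2)))*255 + 416 = (512*sqrt(2))*255 + 416 = 130560*sqrt(2) + 416 = 416 + 130560*sqrt(2)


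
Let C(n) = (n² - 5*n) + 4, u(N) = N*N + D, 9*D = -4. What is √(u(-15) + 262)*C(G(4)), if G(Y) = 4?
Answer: 0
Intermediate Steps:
D = -4/9 (D = (⅑)*(-4) = -4/9 ≈ -0.44444)
u(N) = -4/9 + N² (u(N) = N*N - 4/9 = N² - 4/9 = -4/9 + N²)
C(n) = 4 + n² - 5*n
√(u(-15) + 262)*C(G(4)) = √((-4/9 + (-15)²) + 262)*(4 + 4² - 5*4) = √((-4/9 + 225) + 262)*(4 + 16 - 20) = √(2021/9 + 262)*0 = √(4379/9)*0 = (√4379/3)*0 = 0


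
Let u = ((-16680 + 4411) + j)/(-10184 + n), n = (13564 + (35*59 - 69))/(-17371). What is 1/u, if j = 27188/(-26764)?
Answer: 295945981096/356534025199 ≈ 0.83006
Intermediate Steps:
j = -6797/6691 (j = 27188*(-1/26764) = -6797/6691 ≈ -1.0158)
n = -15560/17371 (n = (13564 + (2065 - 69))*(-1/17371) = (13564 + 1996)*(-1/17371) = 15560*(-1/17371) = -15560/17371 ≈ -0.89575)
u = 356534025199/295945981096 (u = ((-16680 + 4411) - 6797/6691)/(-10184 - 15560/17371) = (-12269 - 6797/6691)/(-176921824/17371) = -82098676/6691*(-17371/176921824) = 356534025199/295945981096 ≈ 1.2047)
1/u = 1/(356534025199/295945981096) = 295945981096/356534025199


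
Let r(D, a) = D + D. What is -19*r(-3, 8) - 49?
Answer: 65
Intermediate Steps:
r(D, a) = 2*D
-19*r(-3, 8) - 49 = -38*(-3) - 49 = -19*(-6) - 49 = 114 - 49 = 65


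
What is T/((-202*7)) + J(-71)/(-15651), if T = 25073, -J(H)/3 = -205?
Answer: -131095711/7376838 ≈ -17.771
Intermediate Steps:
J(H) = 615 (J(H) = -3*(-205) = 615)
T/((-202*7)) + J(-71)/(-15651) = 25073/((-202*7)) + 615/(-15651) = 25073/((-2*707)) + 615*(-1/15651) = 25073/(-1414) - 205/5217 = 25073*(-1/1414) - 205/5217 = -25073/1414 - 205/5217 = -131095711/7376838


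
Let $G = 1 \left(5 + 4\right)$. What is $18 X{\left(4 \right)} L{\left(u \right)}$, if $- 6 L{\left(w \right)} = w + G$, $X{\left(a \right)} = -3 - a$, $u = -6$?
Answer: $63$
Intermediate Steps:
$G = 9$ ($G = 1 \cdot 9 = 9$)
$L{\left(w \right)} = - \frac{3}{2} - \frac{w}{6}$ ($L{\left(w \right)} = - \frac{w + 9}{6} = - \frac{9 + w}{6} = - \frac{3}{2} - \frac{w}{6}$)
$18 X{\left(4 \right)} L{\left(u \right)} = 18 \left(-3 - 4\right) \left(- \frac{3}{2} - -1\right) = 18 \left(-3 - 4\right) \left(- \frac{3}{2} + 1\right) = 18 \left(-7\right) \left(- \frac{1}{2}\right) = \left(-126\right) \left(- \frac{1}{2}\right) = 63$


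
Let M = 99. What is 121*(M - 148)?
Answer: -5929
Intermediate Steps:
121*(M - 148) = 121*(99 - 148) = 121*(-49) = -5929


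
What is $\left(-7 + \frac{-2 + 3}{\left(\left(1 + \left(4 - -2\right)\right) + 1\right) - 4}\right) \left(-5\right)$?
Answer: $\frac{135}{4} \approx 33.75$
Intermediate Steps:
$\left(-7 + \frac{-2 + 3}{\left(\left(1 + \left(4 - -2\right)\right) + 1\right) - 4}\right) \left(-5\right) = \left(-7 + 1 \frac{1}{\left(\left(1 + \left(4 + 2\right)\right) + 1\right) - 4}\right) \left(-5\right) = \left(-7 + 1 \frac{1}{\left(\left(1 + 6\right) + 1\right) - 4}\right) \left(-5\right) = \left(-7 + 1 \frac{1}{\left(7 + 1\right) - 4}\right) \left(-5\right) = \left(-7 + 1 \frac{1}{8 - 4}\right) \left(-5\right) = \left(-7 + 1 \cdot \frac{1}{4}\right) \left(-5\right) = \left(-7 + \frac{1}{4}\right) \left(-5\right) = \left(- \frac{27}{4}\right) \left(-5\right) = \frac{135}{4}$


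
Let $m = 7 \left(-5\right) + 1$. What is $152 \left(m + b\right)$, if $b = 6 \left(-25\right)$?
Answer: $-27968$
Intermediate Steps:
$m = -34$ ($m = -35 + 1 = -34$)
$b = -150$
$152 \left(m + b\right) = 152 \left(-34 - 150\right) = 152 \left(-184\right) = -27968$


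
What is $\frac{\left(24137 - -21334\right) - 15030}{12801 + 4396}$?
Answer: $\frac{30441}{17197} \approx 1.7701$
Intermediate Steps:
$\frac{\left(24137 - -21334\right) - 15030}{12801 + 4396} = \frac{\left(24137 + 21334\right) - 15030}{17197} = \left(45471 - 15030\right) \frac{1}{17197} = 30441 \cdot \frac{1}{17197} = \frac{30441}{17197}$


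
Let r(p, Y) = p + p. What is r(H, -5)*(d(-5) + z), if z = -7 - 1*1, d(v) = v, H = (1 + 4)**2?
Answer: -650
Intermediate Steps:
H = 25 (H = 5**2 = 25)
r(p, Y) = 2*p
z = -8 (z = -7 - 1 = -8)
r(H, -5)*(d(-5) + z) = (2*25)*(-5 - 8) = 50*(-13) = -650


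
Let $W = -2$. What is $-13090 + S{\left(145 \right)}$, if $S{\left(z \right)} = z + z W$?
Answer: $-13235$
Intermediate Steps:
$S{\left(z \right)} = - z$ ($S{\left(z \right)} = z + z \left(-2\right) = z - 2 z = - z$)
$-13090 + S{\left(145 \right)} = -13090 - 145 = -13235$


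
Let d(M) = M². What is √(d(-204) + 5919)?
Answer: √47535 ≈ 218.03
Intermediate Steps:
√(d(-204) + 5919) = √((-204)² + 5919) = √(41616 + 5919) = √47535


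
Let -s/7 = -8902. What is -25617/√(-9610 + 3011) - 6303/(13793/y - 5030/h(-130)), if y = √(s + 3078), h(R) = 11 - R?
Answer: -292320333312480/2127821152169 - 6913600175196*√4087/2127821152169 + 25617*I*√6599/6599 ≈ -345.1 + 315.35*I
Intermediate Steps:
s = 62314 (s = -7*(-8902) = 62314)
y = 4*√4087 (y = √(62314 + 3078) = √65392 = 4*√4087 ≈ 255.72)
-25617/√(-9610 + 3011) - 6303/(13793/y - 5030/h(-130)) = -25617/√(-9610 + 3011) - 6303/(13793/((4*√4087)) - 5030/(11 - 1*(-130))) = -25617*(-I*√6599/6599) - 6303/(13793*(√4087/16348) - 5030/(11 + 130)) = -25617*(-I*√6599/6599) - 6303/(13793*√4087/16348 - 5030/141) = -(-25617)*I*√6599/6599 - 6303/(13793*√4087/16348 - 5030*1/141) = 25617*I*√6599/6599 - 6303/(13793*√4087/16348 - 5030/141) = 25617*I*√6599/6599 - 6303/(-5030/141 + 13793*√4087/16348) = -6303/(-5030/141 + 13793*√4087/16348) + 25617*I*√6599/6599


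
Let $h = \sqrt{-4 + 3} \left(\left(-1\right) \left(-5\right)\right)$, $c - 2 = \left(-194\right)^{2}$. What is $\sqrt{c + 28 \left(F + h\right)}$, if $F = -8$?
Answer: $\sqrt{37414 + 140 i} \approx 193.43 + 0.3619 i$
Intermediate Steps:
$c = 37638$ ($c = 2 + \left(-194\right)^{2} = 2 + 37636 = 37638$)
$h = 5 i$ ($h = \sqrt{-1} \cdot 5 = i 5 = 5 i \approx 5.0 i$)
$\sqrt{c + 28 \left(F + h\right)} = \sqrt{37638 + 28 \left(-8 + 5 i\right)} = \sqrt{37638 - \left(224 - 140 i\right)} = \sqrt{37414 + 140 i}$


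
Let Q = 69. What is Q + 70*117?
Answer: 8259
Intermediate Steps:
Q + 70*117 = 69 + 70*117 = 69 + 8190 = 8259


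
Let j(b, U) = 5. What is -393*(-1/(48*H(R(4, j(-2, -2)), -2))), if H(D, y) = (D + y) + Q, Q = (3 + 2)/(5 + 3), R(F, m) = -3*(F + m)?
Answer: -131/454 ≈ -0.28855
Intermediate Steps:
R(F, m) = -3*F - 3*m
Q = 5/8 ≈ 0.62500
H(D, y) = 5/8 + D + y (H(D, y) = (D + y) + 5/8 = 5/8 + D + y)
-393*(-1/(48*H(R(4, j(-2, -2)), -2))) = -393*(-1/(48*(5/8 + (-3*4 - 3*5) - 2))) = -393*(-1/(48*(5/8 + (-12 - 15) - 2))) = -393*(-1/(48*(5/8 - 27 - 2))) = -393/((6*(-227/8))*(-8)) = -393/((-681/4*(-8))) = -393/1362 = -393*1/1362 = -131/454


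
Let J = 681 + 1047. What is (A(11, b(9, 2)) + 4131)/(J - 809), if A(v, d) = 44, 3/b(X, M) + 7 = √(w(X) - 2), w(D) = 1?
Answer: 4175/919 ≈ 4.5430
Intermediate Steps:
b(X, M) = 3*(-7 - I)/50 (b(X, M) = 3/(-7 + √(1 - 2)) = 3/(-7 + √(-1)) = 3/(-7 + I) = 3*((-7 - I)/50) = 3*(-7 - I)/50)
J = 1728
(A(11, b(9, 2)) + 4131)/(J - 809) = (44 + 4131)/(1728 - 809) = 4175/919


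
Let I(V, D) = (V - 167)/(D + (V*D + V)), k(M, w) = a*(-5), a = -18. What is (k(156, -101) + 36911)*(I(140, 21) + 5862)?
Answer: 672605473035/3101 ≈ 2.1690e+8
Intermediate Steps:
k(M, w) = 90 (k(M, w) = -18*(-5) = 90)
I(V, D) = (-167 + V)/(D + V + D*V) (I(V, D) = (-167 + V)/(D + (D*V + V)) = (-167 + V)/(D + (V + D*V)) = (-167 + V)/(D + V + D*V))
(k(156, -101) + 36911)*(I(140, 21) + 5862) = (90 + 36911)*((-167 + 140)/(21 + 140 + 21*140) + 5862) = 37001*(-27/(21 + 140 + 2940) + 5862) = 37001*(-27/3101 + 5862) = 37001*(18178035/3101) = 672605473035/3101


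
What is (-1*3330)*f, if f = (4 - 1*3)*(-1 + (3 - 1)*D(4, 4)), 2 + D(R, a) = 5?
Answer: -16650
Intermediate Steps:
D(R, a) = 3 (D(R, a) = -2 + 5 = 3)
f = 5 (f = (4 - 1*3)*(-1 + (3 - 1)*3) = (4 - 3)*(-1 + 2*3) = 1*(-1 + 6) = 1*5 = 5)
(-1*3330)*f = -1*3330*5 = -3330*5 = -16650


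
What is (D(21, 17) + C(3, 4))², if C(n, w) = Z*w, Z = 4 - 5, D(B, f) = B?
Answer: 289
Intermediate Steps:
Z = -1
C(n, w) = -w
(D(21, 17) + C(3, 4))² = (21 - 1*4)² = (21 - 4)² = 17² = 289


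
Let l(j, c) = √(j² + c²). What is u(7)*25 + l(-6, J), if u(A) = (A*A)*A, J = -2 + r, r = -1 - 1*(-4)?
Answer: 8575 + √37 ≈ 8581.1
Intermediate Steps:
r = 3 (r = -1 + 4 = 3)
J = 1 (J = -2 + 3 = 1)
u(A) = A³ (u(A) = A²*A = A³)
l(j, c) = √(c² + j²)
u(7)*25 + l(-6, J) = 7³*25 + √(1² + (-6)²) = 343*25 + √(1 + 36) = 8575 + √37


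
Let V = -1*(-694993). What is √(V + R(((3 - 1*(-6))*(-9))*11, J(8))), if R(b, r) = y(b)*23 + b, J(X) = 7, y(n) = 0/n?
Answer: √694102 ≈ 833.13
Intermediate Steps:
y(n) = 0
R(b, r) = b (R(b, r) = 0*23 + b = 0 + b = b)
V = 694993
√(V + R(((3 - 1*(-6))*(-9))*11, J(8))) = √(694993 + ((3 - 1*(-6))*(-9))*11) = √(694993 + ((3 + 6)*(-9))*11) = √(694993 + (9*(-9))*11) = √(694993 - 81*11) = √(694993 - 891) = √694102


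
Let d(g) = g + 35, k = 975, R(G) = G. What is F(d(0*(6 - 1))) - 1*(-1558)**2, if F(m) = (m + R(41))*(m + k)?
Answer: -2350604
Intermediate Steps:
d(g) = 35 + g
F(m) = (41 + m)*(975 + m) (F(m) = (m + 41)*(m + 975) = (41 + m)*(975 + m))
F(d(0*(6 - 1))) - 1*(-1558)**2 = (39975 + (35 + 0*(6 - 1))**2 + 1016*(35 + 0*(6 - 1))) - 1*(-1558)**2 = (39975 + (35 + 0*5)**2 + 1016*(35 + 0*5)) - 1*2427364 = (39975 + (35 + 0)**2 + 1016*(35 + 0)) - 2427364 = (39975 + 35**2 + 1016*35) - 2427364 = (39975 + 1225 + 35560) - 2427364 = 76760 - 2427364 = -2350604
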